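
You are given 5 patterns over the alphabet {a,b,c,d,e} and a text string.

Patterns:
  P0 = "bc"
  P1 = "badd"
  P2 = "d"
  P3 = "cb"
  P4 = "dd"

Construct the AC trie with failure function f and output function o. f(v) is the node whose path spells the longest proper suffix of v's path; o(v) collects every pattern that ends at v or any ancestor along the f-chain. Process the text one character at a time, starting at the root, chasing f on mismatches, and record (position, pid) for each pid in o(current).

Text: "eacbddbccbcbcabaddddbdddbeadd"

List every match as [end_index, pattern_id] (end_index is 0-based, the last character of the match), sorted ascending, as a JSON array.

Construct AC machine:
Trie nodes:
  n0 'ε': b→1 c→7 d→6
  n1 'b': a→3 c→2
  n2 'bc': ·  ←P0
  n3 'ba': d→4
  n4 'bad': d→5
  n5 'badd': ·  ←P1
  n6 'd': d→9  ←P2
  n7 'c': b→8
  n8 'cb': ·  ←P3
  n9 'dd': ·  ←P4

Failure links (BFS by depth):
  fail(1) 'b': from fail(0)=0 chase 'b': 0 ⇒ 0;  out=∅∪out(0)=∅
  fail(6) 'd': from fail(0)=0 chase 'd': 0 ⇒ 0;  out={2}∪out(0)={2}
  fail(7) 'c': from fail(0)=0 chase 'c': 0 ⇒ 0;  out=∅∪out(0)=∅
  fail(2) 'bc': from fail(1)=0 chase 'c': 0 ⇒ 7;  out={0}∪out(7)={0}
  fail(3) 'ba': from fail(1)=0 chase 'a': 0 ⇒ 0;  out=∅∪out(0)=∅
  fail(8) 'cb': from fail(7)=0 chase 'b': 0 ⇒ 1;  out={3}∪out(1)={3}
  fail(9) 'dd': from fail(6)=0 chase 'd': 0 ⇒ 6;  out={4}∪out(6)={2,4}
  fail(4) 'bad': from fail(3)=0 chase 'd': 0 ⇒ 6;  out=∅∪out(6)={2}
  fail(5) 'badd': from fail(4)=6 chase 'd': 6 ⇒ 9;  out={1}∪out(9)={1,2,4}

Run:
pos 0 'e': at 0
pos 1 'a': at 0
pos 2 'c': at 7
pos 3 'b': at 8  ** P3@[2:3]
pos 4 'd': at 6 ·f  ** P2@[4:4]
pos 5 'd': at 9  ** P2@[5:5],P4@[4:5]
pos 6 'b': at 1 ·f
pos 7 'c': at 2  ** P0@[6:7]
pos 8 'c': at 7 ·f
pos 9 'b': at 8  ** P3@[8:9]
pos 10 'c': at 2 ·f  ** P0@[9:10]
pos 11 'b': at 8 ·f  ** P3@[10:11]
pos 12 'c': at 2 ·f  ** P0@[11:12]
pos 13 'a': at 0 ·f
pos 14 'b': at 1
pos 15 'a': at 3
pos 16 'd': at 4  ** P2@[16:16]
pos 17 'd': at 5  ** P1@[14:17],P2@[17:17],P4@[16:17]
pos 18 'd': at 9 ·f  ** P2@[18:18],P4@[17:18]
pos 19 'd': at 9 ·f  ** P2@[19:19],P4@[18:19]
pos 20 'b': at 1 ·f
pos 21 'd': at 6 ·f  ** P2@[21:21]
pos 22 'd': at 9  ** P2@[22:22],P4@[21:22]
pos 23 'd': at 9 ·f  ** P2@[23:23],P4@[22:23]
pos 24 'b': at 1 ·f
pos 25 'e': at 0 ·f
pos 26 'a': at 0
pos 27 'd': at 6  ** P2@[27:27]
pos 28 'd': at 9  ** P2@[28:28],P4@[27:28]

Matches: [[3,3],[4,2],[5,2],[5,4],[7,0],[9,3],[10,0],[11,3],[12,0],[16,2],[17,1],[17,2],[17,4],[18,2],[18,4],[19,2],[19,4],[21,2],[22,2],[22,4],[23,2],[23,4],[27,2],[28,2],[28,4]]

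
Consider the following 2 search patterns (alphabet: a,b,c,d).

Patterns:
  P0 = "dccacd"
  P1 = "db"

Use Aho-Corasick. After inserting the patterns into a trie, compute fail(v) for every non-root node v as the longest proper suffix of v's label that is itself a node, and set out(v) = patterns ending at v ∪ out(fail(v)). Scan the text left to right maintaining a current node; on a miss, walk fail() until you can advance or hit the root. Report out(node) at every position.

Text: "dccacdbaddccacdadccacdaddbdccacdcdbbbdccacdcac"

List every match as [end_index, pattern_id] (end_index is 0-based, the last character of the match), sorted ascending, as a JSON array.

Build:
Trie nodes:
  n0 'ε': d→1
  n1 'd': b→7 c→2
  n2 'dc': c→3
  n3 'dcc': a→4
  n4 'dcca': c→5
  n5 'dccac': d→6
  n6 'dccacd': ·  [P0 ends]
  n7 'db': ·  [P1 ends]

Failure links (BFS by depth):
  n1('d'): parent n0 fail=0; on 'd' 0 → fail=0;  out ∅∪∅=∅
  n2('dc'): parent n1 fail=0; on 'c' 0 → fail=0;  out ∅∪∅=∅
  n7('db'): parent n1 fail=0; on 'b' 0 → fail=0;  out {1}∪∅={1}
  n3('dcc'): parent n2 fail=0; on 'c' 0 → fail=0;  out ∅∪∅=∅
  n4('dcca'): parent n3 fail=0; on 'a' 0 → fail=0;  out ∅∪∅=∅
  n5('dccac'): parent n4 fail=0; on 'c' 0 → fail=0;  out ∅∪∅=∅
  n6('dccacd'): parent n5 fail=0; on 'd' 0 → fail=1;  out {0}∪∅={0}

Run:
[0] read 'd'  n0⇒n1
[1] read 'c'  n1⇒n2
[2] read 'c'  n2⇒n3
[3] read 'a'  n3⇒n4
[4] read 'c'  n4⇒n5
[5] read 'd'  n5⇒n6  → match P0@[0:5]
[6] read 'b'  n6⇒n7 (fail-walked)  → match P1@[5:6]
[7] read 'a'  n7⇒n0 (fail-walked)
[8] read 'd'  n0⇒n1
[9] read 'd'  n1⇒n1 (fail-walked)
[10] read 'c'  n1⇒n2
[11] read 'c'  n2⇒n3
[12] read 'a'  n3⇒n4
[13] read 'c'  n4⇒n5
[14] read 'd'  n5⇒n6  → match P0@[9:14]
[15] read 'a'  n6⇒n0 (fail-walked)
[16] read 'd'  n0⇒n1
[17] read 'c'  n1⇒n2
[18] read 'c'  n2⇒n3
[19] read 'a'  n3⇒n4
[20] read 'c'  n4⇒n5
[21] read 'd'  n5⇒n6  → match P0@[16:21]
[22] read 'a'  n6⇒n0 (fail-walked)
[23] read 'd'  n0⇒n1
[24] read 'd'  n1⇒n1 (fail-walked)
[25] read 'b'  n1⇒n7  → match P1@[24:25]
[26] read 'd'  n7⇒n1 (fail-walked)
[27] read 'c'  n1⇒n2
[28] read 'c'  n2⇒n3
[29] read 'a'  n3⇒n4
[30] read 'c'  n4⇒n5
[31] read 'd'  n5⇒n6  → match P0@[26:31]
[32] read 'c'  n6⇒n2 (fail-walked)
[33] read 'd'  n2⇒n1 (fail-walked)
[34] read 'b'  n1⇒n7  → match P1@[33:34]
[35] read 'b'  n7⇒n0 (fail-walked)
[36] read 'b'  n0⇒n0
[37] read 'd'  n0⇒n1
[38] read 'c'  n1⇒n2
[39] read 'c'  n2⇒n3
[40] read 'a'  n3⇒n4
[41] read 'c'  n4⇒n5
[42] read 'd'  n5⇒n6  → match P0@[37:42]
[43] read 'c'  n6⇒n2 (fail-walked)
[44] read 'a'  n2⇒n0 (fail-walked)
[45] read 'c'  n0⇒n0

Matches: [[5,0],[6,1],[14,0],[21,0],[25,1],[31,0],[34,1],[42,0]]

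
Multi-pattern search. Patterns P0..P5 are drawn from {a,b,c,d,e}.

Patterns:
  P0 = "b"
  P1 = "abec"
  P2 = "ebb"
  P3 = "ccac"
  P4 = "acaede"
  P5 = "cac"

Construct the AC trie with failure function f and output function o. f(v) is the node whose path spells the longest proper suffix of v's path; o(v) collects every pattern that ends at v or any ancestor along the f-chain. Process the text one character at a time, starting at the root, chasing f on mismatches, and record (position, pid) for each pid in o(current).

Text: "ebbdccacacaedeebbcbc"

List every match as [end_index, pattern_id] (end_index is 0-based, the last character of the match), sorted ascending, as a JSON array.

Build automaton:
Trie nodes:
  0='ε' goto a→2 b→1 c→9 e→6
  1='b' goto ·  [P0 ends]
  2='a' goto b→3 c→13
  3='ab' goto e→4
  4='abe' goto c→5
  5='abec' goto ·  [P1 ends]
  6='e' goto b→7
  7='eb' goto b→8
  8='ebb' goto ·  [P2 ends]
  9='c' goto a→18 c→10
  10='cc' goto a→11
  11='cca' goto c→12
  12='ccac' goto ·  [P3 ends]
  13='ac' goto a→14
  14='aca' goto e→15
  15='acae' goto d→16
  16='acaed' goto e→17
  17='acaede' goto ·  [P4 ends]
  18='ca' goto c→19
  19='cac' goto ·  [P5 ends]

Failure links (BFS by depth):
  n1('b'): parent n0 fail=0; on 'b' 0 → fail=0;  out {0}∪∅={0}
  n2('a'): parent n0 fail=0; on 'a' 0 → fail=0;  out ∅∪∅=∅
  n6('e'): parent n0 fail=0; on 'e' 0 → fail=0;  out ∅∪∅=∅
  n9('c'): parent n0 fail=0; on 'c' 0 → fail=0;  out ∅∪∅=∅
  n3('ab'): parent n2 fail=0; on 'b' 0 → fail=1;  out ∅∪{0}={0}
  n7('eb'): parent n6 fail=0; on 'b' 0 → fail=1;  out ∅∪{0}={0}
  n10('cc'): parent n9 fail=0; on 'c' 0 → fail=9;  out ∅∪∅=∅
  n13('ac'): parent n2 fail=0; on 'c' 0 → fail=9;  out ∅∪∅=∅
  n18('ca'): parent n9 fail=0; on 'a' 0 → fail=2;  out ∅∪∅=∅
  n4('abe'): parent n3 fail=1; on 'e' 1→0 → fail=6;  out ∅∪∅=∅
  n8('ebb'): parent n7 fail=1; on 'b' 1→0 → fail=1;  out {2}∪{0}={0,2}
  n11('cca'): parent n10 fail=9; on 'a' 9 → fail=18;  out ∅∪∅=∅
  n14('aca'): parent n13 fail=9; on 'a' 9 → fail=18;  out ∅∪∅=∅
  n19('cac'): parent n18 fail=2; on 'c' 2 → fail=13;  out {5}∪∅={5}
  n5('abec'): parent n4 fail=6; on 'c' 6→0 → fail=9;  out {1}∪∅={1}
  n12('ccac'): parent n11 fail=18; on 'c' 18 → fail=19;  out {3}∪{5}={3,5}
  n15('acae'): parent n14 fail=18; on 'e' 18→2→0 → fail=6;  out ∅∪∅=∅
  n16('acaed'): parent n15 fail=6; on 'd' 6→0 → fail=0;  out ∅∪∅=∅
  n17('acaede'): parent n16 fail=0; on 'e' 0 → fail=6;  out {4}∪∅={4}

Run:
pos 0 'e': at 6
pos 1 'b': at 7  ** P0@[1:1]
pos 2 'b': at 8  ** P0@[2:2],P2@[0:2]
pos 3 'd': at 0 ·f
pos 4 'c': at 9
pos 5 'c': at 10
pos 6 'a': at 11
pos 7 'c': at 12  ** P3@[4:7],P5@[5:7]
pos 8 'a': at 14 ·f
pos 9 'c': at 19 ·f  ** P5@[7:9]
pos 10 'a': at 14 ·f
pos 11 'e': at 15
pos 12 'd': at 16
pos 13 'e': at 17  ** P4@[8:13]
pos 14 'e': at 6 ·f
pos 15 'b': at 7  ** P0@[15:15]
pos 16 'b': at 8  ** P0@[16:16],P2@[14:16]
pos 17 'c': at 9 ·f
pos 18 'b': at 1 ·f  ** P0@[18:18]
pos 19 'c': at 9 ·f

All matches (sorted): [[1,0],[2,0],[2,2],[7,3],[7,5],[9,5],[13,4],[15,0],[16,0],[16,2],[18,0]]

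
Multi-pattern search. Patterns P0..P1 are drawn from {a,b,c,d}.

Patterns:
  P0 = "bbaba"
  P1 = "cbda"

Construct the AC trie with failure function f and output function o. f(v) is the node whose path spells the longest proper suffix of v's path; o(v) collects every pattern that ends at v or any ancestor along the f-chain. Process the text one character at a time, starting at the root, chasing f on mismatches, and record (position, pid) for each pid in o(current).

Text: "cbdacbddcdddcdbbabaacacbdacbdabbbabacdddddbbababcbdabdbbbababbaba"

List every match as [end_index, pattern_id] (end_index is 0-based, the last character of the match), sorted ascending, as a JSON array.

Construct AC machine:
Trie (insert patterns):
  0='ε' goto b→1 c→6
  1='b' goto b→2
  2='bb' goto a→3
  3='bba' goto b→4
  4='bbab' goto a→5
  5='bbaba' goto ·  ←P0
  6='c' goto b→7
  7='cb' goto d→8
  8='cbd' goto a→9
  9='cbda' goto ·  ←P1

BFS fail/out derivation:
  n1('b'): parent n0 fail=0; on 'b' 0 → fail=0;  out ∅∪∅=∅
  n6('c'): parent n0 fail=0; on 'c' 0 → fail=0;  out ∅∪∅=∅
  n2('bb'): parent n1 fail=0; on 'b' 0 → fail=1;  out ∅∪∅=∅
  n7('cb'): parent n6 fail=0; on 'b' 0 → fail=1;  out ∅∪∅=∅
  n3('bba'): parent n2 fail=1; on 'a' 1→0 → fail=0;  out ∅∪∅=∅
  n8('cbd'): parent n7 fail=1; on 'd' 1→0 → fail=0;  out ∅∪∅=∅
  n4('bbab'): parent n3 fail=0; on 'b' 0 → fail=1;  out ∅∪∅=∅
  n9('cbda'): parent n8 fail=0; on 'a' 0 → fail=0;  out {1}∪∅={1}
  n5('bbaba'): parent n4 fail=1; on 'a' 1→0 → fail=0;  out {0}∪∅={0}

Run:
i=0 'c': node 0→6
i=1 'b': node 6→7
i=2 'd': node 7→8
i=3 'a': node 8→9  emit P1@[0:3]
i=4 'c': node 9→6 ·f
i=5 'b': node 6→7
i=6 'd': node 7→8
i=7 'd': node 8→0 ·f
i=8 'c': node 0→6
i=9 'd': node 6→0 ·f
i=10 'd': node 0→0
i=11 'd': node 0→0
i=12 'c': node 0→6
i=13 'd': node 6→0 ·f
i=14 'b': node 0→1
i=15 'b': node 1→2
i=16 'a': node 2→3
i=17 'b': node 3→4
i=18 'a': node 4→5  emit P0@[14:18]
i=19 'a': node 5→0 ·f
i=20 'c': node 0→6
i=21 'a': node 6→0 ·f
i=22 'c': node 0→6
i=23 'b': node 6→7
i=24 'd': node 7→8
i=25 'a': node 8→9  emit P1@[22:25]
i=26 'c': node 9→6 ·f
i=27 'b': node 6→7
i=28 'd': node 7→8
i=29 'a': node 8→9  emit P1@[26:29]
i=30 'b': node 9→1 ·f
i=31 'b': node 1→2
i=32 'b': node 2→2 ·f
i=33 'a': node 2→3
i=34 'b': node 3→4
i=35 'a': node 4→5  emit P0@[31:35]
i=36 'c': node 5→6 ·f
i=37 'd': node 6→0 ·f
i=38 'd': node 0→0
i=39 'd': node 0→0
i=40 'd': node 0→0
i=41 'd': node 0→0
i=42 'b': node 0→1
i=43 'b': node 1→2
i=44 'a': node 2→3
i=45 'b': node 3→4
i=46 'a': node 4→5  emit P0@[42:46]
i=47 'b': node 5→1 ·f
i=48 'c': node 1→6 ·f
i=49 'b': node 6→7
i=50 'd': node 7→8
i=51 'a': node 8→9  emit P1@[48:51]
i=52 'b': node 9→1 ·f
i=53 'd': node 1→0 ·f
i=54 'b': node 0→1
i=55 'b': node 1→2
i=56 'b': node 2→2 ·f
i=57 'a': node 2→3
i=58 'b': node 3→4
i=59 'a': node 4→5  emit P0@[55:59]
i=60 'b': node 5→1 ·f
i=61 'b': node 1→2
i=62 'a': node 2→3
i=63 'b': node 3→4
i=64 'a': node 4→5  emit P0@[60:64]

All matches (sorted): [[3,1],[18,0],[25,1],[29,1],[35,0],[46,0],[51,1],[59,0],[64,0]]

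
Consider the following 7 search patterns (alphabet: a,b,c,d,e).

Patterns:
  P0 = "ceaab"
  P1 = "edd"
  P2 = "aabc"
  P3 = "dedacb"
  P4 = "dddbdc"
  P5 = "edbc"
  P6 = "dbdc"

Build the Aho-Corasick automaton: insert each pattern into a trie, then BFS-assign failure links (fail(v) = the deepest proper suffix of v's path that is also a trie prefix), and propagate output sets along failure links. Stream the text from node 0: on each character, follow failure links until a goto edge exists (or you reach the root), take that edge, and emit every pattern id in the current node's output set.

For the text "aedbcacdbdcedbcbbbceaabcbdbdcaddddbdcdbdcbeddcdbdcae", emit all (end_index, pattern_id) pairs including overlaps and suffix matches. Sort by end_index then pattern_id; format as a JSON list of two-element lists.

Build:
Trie (insert patterns):
  n0 'ε': a→9 c→1 d→13 e→6
  n1 'c': e→2
  n2 'ce': a→3
  n3 'cea': a→4
  n4 'ceaa': b→5
  n5 'ceaab': ·  [P0 ends]
  n6 'e': d→7
  n7 'ed': b→24 d→8
  n8 'edd': ·  [P1 ends]
  n9 'a': a→10
  n10 'aa': b→11
  n11 'aab': c→12
  n12 'aabc': ·  [P2 ends]
  n13 'd': b→26 d→19 e→14
  n14 'de': d→15
  n15 'ded': a→16
  n16 'deda': c→17
  n17 'dedac': b→18
  n18 'dedacb': ·  [P3 ends]
  n19 'dd': d→20
  n20 'ddd': b→21
  n21 'dddb': d→22
  n22 'dddbd': c→23
  n23 'dddbdc': ·  [P4 ends]
  n24 'edb': c→25
  n25 'edbc': ·  [P5 ends]
  n26 'db': d→27
  n27 'dbd': c→28
  n28 'dbdc': ·  [P6 ends]

BFS fail/out derivation:
  n1('c'): parent n0 fail=0; on 'c' 0 → fail=0;  out ∅∪∅=∅
  n6('e'): parent n0 fail=0; on 'e' 0 → fail=0;  out ∅∪∅=∅
  n9('a'): parent n0 fail=0; on 'a' 0 → fail=0;  out ∅∪∅=∅
  n13('d'): parent n0 fail=0; on 'd' 0 → fail=0;  out ∅∪∅=∅
  n2('ce'): parent n1 fail=0; on 'e' 0 → fail=6;  out ∅∪∅=∅
  n7('ed'): parent n6 fail=0; on 'd' 0 → fail=13;  out ∅∪∅=∅
  n10('aa'): parent n9 fail=0; on 'a' 0 → fail=9;  out ∅∪∅=∅
  n14('de'): parent n13 fail=0; on 'e' 0 → fail=6;  out ∅∪∅=∅
  n19('dd'): parent n13 fail=0; on 'd' 0 → fail=13;  out ∅∪∅=∅
  n26('db'): parent n13 fail=0; on 'b' 0 → fail=0;  out ∅∪∅=∅
  n3('cea'): parent n2 fail=6; on 'a' 6→0 → fail=9;  out ∅∪∅=∅
  n8('edd'): parent n7 fail=13; on 'd' 13 → fail=19;  out {1}∪∅={1}
  n11('aab'): parent n10 fail=9; on 'b' 9→0 → fail=0;  out ∅∪∅=∅
  n15('ded'): parent n14 fail=6; on 'd' 6 → fail=7;  out ∅∪∅=∅
  n20('ddd'): parent n19 fail=13; on 'd' 13 → fail=19;  out ∅∪∅=∅
  n24('edb'): parent n7 fail=13; on 'b' 13 → fail=26;  out ∅∪∅=∅
  n27('dbd'): parent n26 fail=0; on 'd' 0 → fail=13;  out ∅∪∅=∅
  n4('ceaa'): parent n3 fail=9; on 'a' 9 → fail=10;  out ∅∪∅=∅
  n12('aabc'): parent n11 fail=0; on 'c' 0 → fail=1;  out {2}∪∅={2}
  n16('deda'): parent n15 fail=7; on 'a' 7→13→0 → fail=9;  out ∅∪∅=∅
  n21('dddb'): parent n20 fail=19; on 'b' 19→13 → fail=26;  out ∅∪∅=∅
  n25('edbc'): parent n24 fail=26; on 'c' 26→0 → fail=1;  out {5}∪∅={5}
  n28('dbdc'): parent n27 fail=13; on 'c' 13→0 → fail=1;  out {6}∪∅={6}
  n5('ceaab'): parent n4 fail=10; on 'b' 10 → fail=11;  out {0}∪∅={0}
  n17('dedac'): parent n16 fail=9; on 'c' 9→0 → fail=1;  out ∅∪∅=∅
  n22('dddbd'): parent n21 fail=26; on 'd' 26 → fail=27;  out ∅∪∅=∅
  n18('dedacb'): parent n17 fail=1; on 'b' 1→0 → fail=0;  out {3}∪∅={3}
  n23('dddbdc'): parent n22 fail=27; on 'c' 27 → fail=28;  out {4}∪{6}={4,6}

Run:
[0] read 'a'  n0⇒n9
[1] read 'e'  n9⇒n6 ·f
[2] read 'd'  n6⇒n7
[3] read 'b'  n7⇒n24
[4] read 'c'  n24⇒n25  ** P5@[1:4]
[5] read 'a'  n25⇒n9 ·f
[6] read 'c'  n9⇒n1 ·f
[7] read 'd'  n1⇒n13 ·f
[8] read 'b'  n13⇒n26
[9] read 'd'  n26⇒n27
[10] read 'c'  n27⇒n28  ** P6@[7:10]
[11] read 'e'  n28⇒n2 ·f
[12] read 'd'  n2⇒n7 ·f
[13] read 'b'  n7⇒n24
[14] read 'c'  n24⇒n25  ** P5@[11:14]
[15] read 'b'  n25⇒n0 ·f
[16] read 'b'  n0⇒n0
[17] read 'b'  n0⇒n0
[18] read 'c'  n0⇒n1
[19] read 'e'  n1⇒n2
[20] read 'a'  n2⇒n3
[21] read 'a'  n3⇒n4
[22] read 'b'  n4⇒n5  ** P0@[18:22]
[23] read 'c'  n5⇒n12 ·f  ** P2@[20:23]
[24] read 'b'  n12⇒n0 ·f
[25] read 'd'  n0⇒n13
[26] read 'b'  n13⇒n26
[27] read 'd'  n26⇒n27
[28] read 'c'  n27⇒n28  ** P6@[25:28]
[29] read 'a'  n28⇒n9 ·f
[30] read 'd'  n9⇒n13 ·f
[31] read 'd'  n13⇒n19
[32] read 'd'  n19⇒n20
[33] read 'd'  n20⇒n20 ·f
[34] read 'b'  n20⇒n21
[35] read 'd'  n21⇒n22
[36] read 'c'  n22⇒n23  ** P4@[31:36],P6@[33:36]
[37] read 'd'  n23⇒n13 ·f
[38] read 'b'  n13⇒n26
[39] read 'd'  n26⇒n27
[40] read 'c'  n27⇒n28  ** P6@[37:40]
[41] read 'b'  n28⇒n0 ·f
[42] read 'e'  n0⇒n6
[43] read 'd'  n6⇒n7
[44] read 'd'  n7⇒n8  ** P1@[42:44]
[45] read 'c'  n8⇒n1 ·f
[46] read 'd'  n1⇒n13 ·f
[47] read 'b'  n13⇒n26
[48] read 'd'  n26⇒n27
[49] read 'c'  n27⇒n28  ** P6@[46:49]
[50] read 'a'  n28⇒n9 ·f
[51] read 'e'  n9⇒n6 ·f

Matches: [[4,5],[10,6],[14,5],[22,0],[23,2],[28,6],[36,4],[36,6],[40,6],[44,1],[49,6]]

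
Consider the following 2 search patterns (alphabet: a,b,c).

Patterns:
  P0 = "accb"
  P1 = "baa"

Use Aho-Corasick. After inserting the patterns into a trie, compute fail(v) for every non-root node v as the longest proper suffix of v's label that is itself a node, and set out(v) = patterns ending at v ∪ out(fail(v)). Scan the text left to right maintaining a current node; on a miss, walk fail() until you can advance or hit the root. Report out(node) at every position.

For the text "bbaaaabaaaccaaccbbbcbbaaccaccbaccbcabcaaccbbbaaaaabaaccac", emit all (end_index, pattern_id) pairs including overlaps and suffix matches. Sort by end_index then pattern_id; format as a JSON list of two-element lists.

Construct AC machine:
Trie (insert patterns):
  n0 'ε': a→1 b→5
  n1 'a': c→2
  n2 'ac': c→3
  n3 'acc': b→4
  n4 'accb': ·  [P0 ends]
  n5 'b': a→6
  n6 'ba': a→7
  n7 'baa': ·  [P1 ends]

Failure links (BFS by depth):
  n1('a'): parent n0 fail=0; on 'a' 0 → fail=0;  out ∅∪∅=∅
  n5('b'): parent n0 fail=0; on 'b' 0 → fail=0;  out ∅∪∅=∅
  n2('ac'): parent n1 fail=0; on 'c' 0 → fail=0;  out ∅∪∅=∅
  n6('ba'): parent n5 fail=0; on 'a' 0 → fail=1;  out ∅∪∅=∅
  n3('acc'): parent n2 fail=0; on 'c' 0 → fail=0;  out ∅∪∅=∅
  n7('baa'): parent n6 fail=1; on 'a' 1→0 → fail=1;  out {1}∪∅={1}
  n4('accb'): parent n3 fail=0; on 'b' 0 → fail=5;  out {0}∪∅={0}

Run:
[0] read 'b'  n0⇒n5
[1] read 'b'  n5⇒n5 (via fail)
[2] read 'a'  n5⇒n6
[3] read 'a'  n6⇒n7  ** P1@[1:3]
[4] read 'a'  n7⇒n1 (via fail)
[5] read 'a'  n1⇒n1 (via fail)
[6] read 'b'  n1⇒n5 (via fail)
[7] read 'a'  n5⇒n6
[8] read 'a'  n6⇒n7  ** P1@[6:8]
[9] read 'a'  n7⇒n1 (via fail)
[10] read 'c'  n1⇒n2
[11] read 'c'  n2⇒n3
[12] read 'a'  n3⇒n1 (via fail)
[13] read 'a'  n1⇒n1 (via fail)
[14] read 'c'  n1⇒n2
[15] read 'c'  n2⇒n3
[16] read 'b'  n3⇒n4  ** P0@[13:16]
[17] read 'b'  n4⇒n5 (via fail)
[18] read 'b'  n5⇒n5 (via fail)
[19] read 'c'  n5⇒n0 (via fail)
[20] read 'b'  n0⇒n5
[21] read 'b'  n5⇒n5 (via fail)
[22] read 'a'  n5⇒n6
[23] read 'a'  n6⇒n7  ** P1@[21:23]
[24] read 'c'  n7⇒n2 (via fail)
[25] read 'c'  n2⇒n3
[26] read 'a'  n3⇒n1 (via fail)
[27] read 'c'  n1⇒n2
[28] read 'c'  n2⇒n3
[29] read 'b'  n3⇒n4  ** P0@[26:29]
[30] read 'a'  n4⇒n6 (via fail)
[31] read 'c'  n6⇒n2 (via fail)
[32] read 'c'  n2⇒n3
[33] read 'b'  n3⇒n4  ** P0@[30:33]
[34] read 'c'  n4⇒n0 (via fail)
[35] read 'a'  n0⇒n1
[36] read 'b'  n1⇒n5 (via fail)
[37] read 'c'  n5⇒n0 (via fail)
[38] read 'a'  n0⇒n1
[39] read 'a'  n1⇒n1 (via fail)
[40] read 'c'  n1⇒n2
[41] read 'c'  n2⇒n3
[42] read 'b'  n3⇒n4  ** P0@[39:42]
[43] read 'b'  n4⇒n5 (via fail)
[44] read 'b'  n5⇒n5 (via fail)
[45] read 'a'  n5⇒n6
[46] read 'a'  n6⇒n7  ** P1@[44:46]
[47] read 'a'  n7⇒n1 (via fail)
[48] read 'a'  n1⇒n1 (via fail)
[49] read 'a'  n1⇒n1 (via fail)
[50] read 'b'  n1⇒n5 (via fail)
[51] read 'a'  n5⇒n6
[52] read 'a'  n6⇒n7  ** P1@[50:52]
[53] read 'c'  n7⇒n2 (via fail)
[54] read 'c'  n2⇒n3
[55] read 'a'  n3⇒n1 (via fail)
[56] read 'c'  n1⇒n2

All matches (sorted): [[3,1],[8,1],[16,0],[23,1],[29,0],[33,0],[42,0],[46,1],[52,1]]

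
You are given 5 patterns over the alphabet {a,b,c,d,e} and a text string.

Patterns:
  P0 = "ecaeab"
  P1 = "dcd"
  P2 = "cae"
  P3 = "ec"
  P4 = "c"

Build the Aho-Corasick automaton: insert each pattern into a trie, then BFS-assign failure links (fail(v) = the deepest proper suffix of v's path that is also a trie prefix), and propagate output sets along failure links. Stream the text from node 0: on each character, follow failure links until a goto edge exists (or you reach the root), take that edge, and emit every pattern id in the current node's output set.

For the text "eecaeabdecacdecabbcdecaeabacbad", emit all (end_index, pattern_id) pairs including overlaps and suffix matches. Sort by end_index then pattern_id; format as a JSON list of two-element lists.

Build automaton:
Trie nodes:
  0='ε' goto c→10 d→7 e→1
  1='e' goto c→2
  2='ec' goto a→3  ←P3
  3='eca' goto e→4
  4='ecae' goto a→5
  5='ecaea' goto b→6
  6='ecaeab' goto ·  ←P0
  7='d' goto c→8
  8='dc' goto d→9
  9='dcd' goto ·  ←P1
  10='c' goto a→11  ←P4
  11='ca' goto e→12
  12='cae' goto ·  ←P2

Failure links (BFS by depth):
  fail(1) 'e': from fail(0)=0 chase 'e': 0 ⇒ 0;  out=∅∪out(0)=∅
  fail(7) 'd': from fail(0)=0 chase 'd': 0 ⇒ 0;  out=∅∪out(0)=∅
  fail(10) 'c': from fail(0)=0 chase 'c': 0 ⇒ 0;  out={4}∪out(0)={4}
  fail(2) 'ec': from fail(1)=0 chase 'c': 0 ⇒ 10;  out={3}∪out(10)={3,4}
  fail(8) 'dc': from fail(7)=0 chase 'c': 0 ⇒ 10;  out=∅∪out(10)={4}
  fail(11) 'ca': from fail(10)=0 chase 'a': 0 ⇒ 0;  out=∅∪out(0)=∅
  fail(3) 'eca': from fail(2)=10 chase 'a': 10 ⇒ 11;  out=∅∪out(11)=∅
  fail(9) 'dcd': from fail(8)=10 chase 'd': 10→0 ⇒ 7;  out={1}∪out(7)={1}
  fail(12) 'cae': from fail(11)=0 chase 'e': 0 ⇒ 1;  out={2}∪out(1)={2}
  fail(4) 'ecae': from fail(3)=11 chase 'e': 11 ⇒ 12;  out=∅∪out(12)={2}
  fail(5) 'ecaea': from fail(4)=12 chase 'a': 12→1→0 ⇒ 0;  out=∅∪out(0)=∅
  fail(6) 'ecaeab': from fail(5)=0 chase 'b': 0 ⇒ 0;  out={0}∪out(0)={0}

Run:
[0] read 'e'  n0⇒n1
[1] read 'e'  n1⇒n1 (via fail)
[2] read 'c'  n1⇒n2  emit P3@[1:2],P4@[2:2]
[3] read 'a'  n2⇒n3
[4] read 'e'  n3⇒n4  emit P2@[2:4]
[5] read 'a'  n4⇒n5
[6] read 'b'  n5⇒n6  emit P0@[1:6]
[7] read 'd'  n6⇒n7 (via fail)
[8] read 'e'  n7⇒n1 (via fail)
[9] read 'c'  n1⇒n2  emit P3@[8:9],P4@[9:9]
[10] read 'a'  n2⇒n3
[11] read 'c'  n3⇒n10 (via fail)  emit P4@[11:11]
[12] read 'd'  n10⇒n7 (via fail)
[13] read 'e'  n7⇒n1 (via fail)
[14] read 'c'  n1⇒n2  emit P3@[13:14],P4@[14:14]
[15] read 'a'  n2⇒n3
[16] read 'b'  n3⇒n0 (via fail)
[17] read 'b'  n0⇒n0
[18] read 'c'  n0⇒n10  emit P4@[18:18]
[19] read 'd'  n10⇒n7 (via fail)
[20] read 'e'  n7⇒n1 (via fail)
[21] read 'c'  n1⇒n2  emit P3@[20:21],P4@[21:21]
[22] read 'a'  n2⇒n3
[23] read 'e'  n3⇒n4  emit P2@[21:23]
[24] read 'a'  n4⇒n5
[25] read 'b'  n5⇒n6  emit P0@[20:25]
[26] read 'a'  n6⇒n0 (via fail)
[27] read 'c'  n0⇒n10  emit P4@[27:27]
[28] read 'b'  n10⇒n0 (via fail)
[29] read 'a'  n0⇒n0
[30] read 'd'  n0⇒n7

All matches (sorted): [[2,3],[2,4],[4,2],[6,0],[9,3],[9,4],[11,4],[14,3],[14,4],[18,4],[21,3],[21,4],[23,2],[25,0],[27,4]]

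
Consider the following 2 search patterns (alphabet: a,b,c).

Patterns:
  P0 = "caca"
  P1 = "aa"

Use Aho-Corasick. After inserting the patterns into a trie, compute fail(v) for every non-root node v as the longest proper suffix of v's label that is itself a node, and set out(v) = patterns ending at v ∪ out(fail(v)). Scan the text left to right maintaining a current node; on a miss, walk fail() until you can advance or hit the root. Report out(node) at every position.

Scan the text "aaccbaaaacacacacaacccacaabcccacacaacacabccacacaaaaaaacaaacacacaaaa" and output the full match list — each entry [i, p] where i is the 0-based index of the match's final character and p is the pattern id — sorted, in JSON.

Build automaton:
Trie (insert patterns):
  n0 'ε': a→5 c→1
  n1 'c': a→2
  n2 'ca': c→3
  n3 'cac': a→4
  n4 'caca': ·  [P0 ends]
  n5 'a': a→6
  n6 'aa': ·  [P1 ends]

BFS fail/out derivation:
  fail(1) 'c': from fail(0)=0 chase 'c': 0 ⇒ 0;  out=∅∪out(0)=∅
  fail(5) 'a': from fail(0)=0 chase 'a': 0 ⇒ 0;  out=∅∪out(0)=∅
  fail(2) 'ca': from fail(1)=0 chase 'a': 0 ⇒ 5;  out=∅∪out(5)=∅
  fail(6) 'aa': from fail(5)=0 chase 'a': 0 ⇒ 5;  out={1}∪out(5)={1}
  fail(3) 'cac': from fail(2)=5 chase 'c': 5→0 ⇒ 1;  out=∅∪out(1)=∅
  fail(4) 'caca': from fail(3)=1 chase 'a': 1 ⇒ 2;  out={0}∪out(2)={0}

Text stream:
[0] read 'a'  n0⇒n5
[1] read 'a'  n5⇒n6  ** P1@[0:1]
[2] read 'c'  n6⇒n1 (via fail)
[3] read 'c'  n1⇒n1 (via fail)
[4] read 'b'  n1⇒n0 (via fail)
[5] read 'a'  n0⇒n5
[6] read 'a'  n5⇒n6  ** P1@[5:6]
[7] read 'a'  n6⇒n6 (via fail)  ** P1@[6:7]
[8] read 'a'  n6⇒n6 (via fail)  ** P1@[7:8]
[9] read 'c'  n6⇒n1 (via fail)
[10] read 'a'  n1⇒n2
[11] read 'c'  n2⇒n3
[12] read 'a'  n3⇒n4  ** P0@[9:12]
[13] read 'c'  n4⇒n3 (via fail)
[14] read 'a'  n3⇒n4  ** P0@[11:14]
[15] read 'c'  n4⇒n3 (via fail)
[16] read 'a'  n3⇒n4  ** P0@[13:16]
[17] read 'a'  n4⇒n6 (via fail)  ** P1@[16:17]
[18] read 'c'  n6⇒n1 (via fail)
[19] read 'c'  n1⇒n1 (via fail)
[20] read 'c'  n1⇒n1 (via fail)
[21] read 'a'  n1⇒n2
[22] read 'c'  n2⇒n3
[23] read 'a'  n3⇒n4  ** P0@[20:23]
[24] read 'a'  n4⇒n6 (via fail)  ** P1@[23:24]
[25] read 'b'  n6⇒n0 (via fail)
[26] read 'c'  n0⇒n1
[27] read 'c'  n1⇒n1 (via fail)
[28] read 'c'  n1⇒n1 (via fail)
[29] read 'a'  n1⇒n2
[30] read 'c'  n2⇒n3
[31] read 'a'  n3⇒n4  ** P0@[28:31]
[32] read 'c'  n4⇒n3 (via fail)
[33] read 'a'  n3⇒n4  ** P0@[30:33]
[34] read 'a'  n4⇒n6 (via fail)  ** P1@[33:34]
[35] read 'c'  n6⇒n1 (via fail)
[36] read 'a'  n1⇒n2
[37] read 'c'  n2⇒n3
[38] read 'a'  n3⇒n4  ** P0@[35:38]
[39] read 'b'  n4⇒n0 (via fail)
[40] read 'c'  n0⇒n1
[41] read 'c'  n1⇒n1 (via fail)
[42] read 'a'  n1⇒n2
[43] read 'c'  n2⇒n3
[44] read 'a'  n3⇒n4  ** P0@[41:44]
[45] read 'c'  n4⇒n3 (via fail)
[46] read 'a'  n3⇒n4  ** P0@[43:46]
[47] read 'a'  n4⇒n6 (via fail)  ** P1@[46:47]
[48] read 'a'  n6⇒n6 (via fail)  ** P1@[47:48]
[49] read 'a'  n6⇒n6 (via fail)  ** P1@[48:49]
[50] read 'a'  n6⇒n6 (via fail)  ** P1@[49:50]
[51] read 'a'  n6⇒n6 (via fail)  ** P1@[50:51]
[52] read 'a'  n6⇒n6 (via fail)  ** P1@[51:52]
[53] read 'c'  n6⇒n1 (via fail)
[54] read 'a'  n1⇒n2
[55] read 'a'  n2⇒n6 (via fail)  ** P1@[54:55]
[56] read 'a'  n6⇒n6 (via fail)  ** P1@[55:56]
[57] read 'c'  n6⇒n1 (via fail)
[58] read 'a'  n1⇒n2
[59] read 'c'  n2⇒n3
[60] read 'a'  n3⇒n4  ** P0@[57:60]
[61] read 'c'  n4⇒n3 (via fail)
[62] read 'a'  n3⇒n4  ** P0@[59:62]
[63] read 'a'  n4⇒n6 (via fail)  ** P1@[62:63]
[64] read 'a'  n6⇒n6 (via fail)  ** P1@[63:64]
[65] read 'a'  n6⇒n6 (via fail)  ** P1@[64:65]

Result: [[1,1],[6,1],[7,1],[8,1],[12,0],[14,0],[16,0],[17,1],[23,0],[24,1],[31,0],[33,0],[34,1],[38,0],[44,0],[46,0],[47,1],[48,1],[49,1],[50,1],[51,1],[52,1],[55,1],[56,1],[60,0],[62,0],[63,1],[64,1],[65,1]]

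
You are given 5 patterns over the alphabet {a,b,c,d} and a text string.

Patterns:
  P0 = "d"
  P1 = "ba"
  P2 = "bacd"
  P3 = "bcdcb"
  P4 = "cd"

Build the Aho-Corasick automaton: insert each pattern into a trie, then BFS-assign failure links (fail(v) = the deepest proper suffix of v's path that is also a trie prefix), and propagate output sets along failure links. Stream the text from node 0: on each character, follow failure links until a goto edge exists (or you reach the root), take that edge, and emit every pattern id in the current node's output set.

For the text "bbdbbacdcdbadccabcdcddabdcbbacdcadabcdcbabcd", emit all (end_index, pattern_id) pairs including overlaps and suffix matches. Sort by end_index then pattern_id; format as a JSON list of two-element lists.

Construct AC machine:
Trie nodes:
  n0 'ε': b→2 c→10 d→1
  n1 'd': ·  ←P0
  n2 'b': a→3 c→6
  n3 'ba': c→4  ←P1
  n4 'bac': d→5
  n5 'bacd': ·  ←P2
  n6 'bc': d→7
  n7 'bcd': c→8
  n8 'bcdc': b→9
  n9 'bcdcb': ·  ←P3
  n10 'c': d→11
  n11 'cd': ·  ←P4

BFS fail/out derivation:
  n1('d'): parent n0 fail=0; on 'd' 0 → fail=0;  out {0}∪∅={0}
  n2('b'): parent n0 fail=0; on 'b' 0 → fail=0;  out ∅∪∅=∅
  n10('c'): parent n0 fail=0; on 'c' 0 → fail=0;  out ∅∪∅=∅
  n3('ba'): parent n2 fail=0; on 'a' 0 → fail=0;  out {1}∪∅={1}
  n6('bc'): parent n2 fail=0; on 'c' 0 → fail=10;  out ∅∪∅=∅
  n11('cd'): parent n10 fail=0; on 'd' 0 → fail=1;  out {4}∪{0}={0,4}
  n4('bac'): parent n3 fail=0; on 'c' 0 → fail=10;  out ∅∪∅=∅
  n7('bcd'): parent n6 fail=10; on 'd' 10 → fail=11;  out ∅∪{0,4}={0,4}
  n5('bacd'): parent n4 fail=10; on 'd' 10 → fail=11;  out {2}∪{0,4}={0,2,4}
  n8('bcdc'): parent n7 fail=11; on 'c' 11→1→0 → fail=10;  out ∅∪∅=∅
  n9('bcdcb'): parent n8 fail=10; on 'b' 10→0 → fail=2;  out {3}∪∅={3}

Scan:
pos 0 'b': at 2
pos 1 'b': at 2 (via fail)
pos 2 'd': at 1 (via fail)  ** P0@[2:2]
pos 3 'b': at 2 (via fail)
pos 4 'b': at 2 (via fail)
pos 5 'a': at 3  ** P1@[4:5]
pos 6 'c': at 4
pos 7 'd': at 5  ** P0@[7:7],P2@[4:7],P4@[6:7]
pos 8 'c': at 10 (via fail)
pos 9 'd': at 11  ** P0@[9:9],P4@[8:9]
pos 10 'b': at 2 (via fail)
pos 11 'a': at 3  ** P1@[10:11]
pos 12 'd': at 1 (via fail)  ** P0@[12:12]
pos 13 'c': at 10 (via fail)
pos 14 'c': at 10 (via fail)
pos 15 'a': at 0 (via fail)
pos 16 'b': at 2
pos 17 'c': at 6
pos 18 'd': at 7  ** P0@[18:18],P4@[17:18]
pos 19 'c': at 8
pos 20 'd': at 11 (via fail)  ** P0@[20:20],P4@[19:20]
pos 21 'd': at 1 (via fail)  ** P0@[21:21]
pos 22 'a': at 0 (via fail)
pos 23 'b': at 2
pos 24 'd': at 1 (via fail)  ** P0@[24:24]
pos 25 'c': at 10 (via fail)
pos 26 'b': at 2 (via fail)
pos 27 'b': at 2 (via fail)
pos 28 'a': at 3  ** P1@[27:28]
pos 29 'c': at 4
pos 30 'd': at 5  ** P0@[30:30],P2@[27:30],P4@[29:30]
pos 31 'c': at 10 (via fail)
pos 32 'a': at 0 (via fail)
pos 33 'd': at 1  ** P0@[33:33]
pos 34 'a': at 0 (via fail)
pos 35 'b': at 2
pos 36 'c': at 6
pos 37 'd': at 7  ** P0@[37:37],P4@[36:37]
pos 38 'c': at 8
pos 39 'b': at 9  ** P3@[35:39]
pos 40 'a': at 3 (via fail)  ** P1@[39:40]
pos 41 'b': at 2 (via fail)
pos 42 'c': at 6
pos 43 'd': at 7  ** P0@[43:43],P4@[42:43]

Matches: [[2,0],[5,1],[7,0],[7,2],[7,4],[9,0],[9,4],[11,1],[12,0],[18,0],[18,4],[20,0],[20,4],[21,0],[24,0],[28,1],[30,0],[30,2],[30,4],[33,0],[37,0],[37,4],[39,3],[40,1],[43,0],[43,4]]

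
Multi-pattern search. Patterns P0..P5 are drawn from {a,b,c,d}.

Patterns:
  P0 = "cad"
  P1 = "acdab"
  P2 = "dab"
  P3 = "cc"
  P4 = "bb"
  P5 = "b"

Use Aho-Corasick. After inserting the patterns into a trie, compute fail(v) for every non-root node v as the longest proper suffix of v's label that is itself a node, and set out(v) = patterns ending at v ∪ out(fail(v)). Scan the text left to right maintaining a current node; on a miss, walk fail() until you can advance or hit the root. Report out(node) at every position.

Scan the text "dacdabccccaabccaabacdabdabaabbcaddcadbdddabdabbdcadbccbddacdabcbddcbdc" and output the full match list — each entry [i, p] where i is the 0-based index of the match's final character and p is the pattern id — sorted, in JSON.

Build automaton:
Trie nodes:
  0='ε' goto a→4 b→13 c→1 d→9
  1='c' goto a→2 c→12
  2='ca' goto d→3
  3='cad' goto ·  ←P0
  4='a' goto c→5
  5='ac' goto d→6
  6='acd' goto a→7
  7='acda' goto b→8
  8='acdab' goto ·  ←P1
  9='d' goto a→10
  10='da' goto b→11
  11='dab' goto ·  ←P2
  12='cc' goto ·  ←P3
  13='b' goto b→14  ←P5
  14='bb' goto ·  ←P4

BFS fail/out derivation:
  fail(1) 'c': from fail(0)=0 chase 'c': 0 ⇒ 0;  out=∅∪out(0)=∅
  fail(4) 'a': from fail(0)=0 chase 'a': 0 ⇒ 0;  out=∅∪out(0)=∅
  fail(9) 'd': from fail(0)=0 chase 'd': 0 ⇒ 0;  out=∅∪out(0)=∅
  fail(13) 'b': from fail(0)=0 chase 'b': 0 ⇒ 0;  out={5}∪out(0)={5}
  fail(2) 'ca': from fail(1)=0 chase 'a': 0 ⇒ 4;  out=∅∪out(4)=∅
  fail(5) 'ac': from fail(4)=0 chase 'c': 0 ⇒ 1;  out=∅∪out(1)=∅
  fail(10) 'da': from fail(9)=0 chase 'a': 0 ⇒ 4;  out=∅∪out(4)=∅
  fail(12) 'cc': from fail(1)=0 chase 'c': 0 ⇒ 1;  out={3}∪out(1)={3}
  fail(14) 'bb': from fail(13)=0 chase 'b': 0 ⇒ 13;  out={4}∪out(13)={4,5}
  fail(3) 'cad': from fail(2)=4 chase 'd': 4→0 ⇒ 9;  out={0}∪out(9)={0}
  fail(6) 'acd': from fail(5)=1 chase 'd': 1→0 ⇒ 9;  out=∅∪out(9)=∅
  fail(11) 'dab': from fail(10)=4 chase 'b': 4→0 ⇒ 13;  out={2}∪out(13)={2,5}
  fail(7) 'acda': from fail(6)=9 chase 'a': 9 ⇒ 10;  out=∅∪out(10)=∅
  fail(8) 'acdab': from fail(7)=10 chase 'b': 10 ⇒ 11;  out={1}∪out(11)={1,2,5}

Run:
i=0 'd': node 0→9
i=1 'a': node 9→10
i=2 'c': node 10→5 (fail-walked)
i=3 'd': node 5→6
i=4 'a': node 6→7
i=5 'b': node 7→8  ** P1@[1:5],P2@[3:5],P5@[5:5]
i=6 'c': node 8→1 (fail-walked)
i=7 'c': node 1→12  ** P3@[6:7]
i=8 'c': node 12→12 (fail-walked)  ** P3@[7:8]
i=9 'c': node 12→12 (fail-walked)  ** P3@[8:9]
i=10 'a': node 12→2 (fail-walked)
i=11 'a': node 2→4 (fail-walked)
i=12 'b': node 4→13 (fail-walked)  ** P5@[12:12]
i=13 'c': node 13→1 (fail-walked)
i=14 'c': node 1→12  ** P3@[13:14]
i=15 'a': node 12→2 (fail-walked)
i=16 'a': node 2→4 (fail-walked)
i=17 'b': node 4→13 (fail-walked)  ** P5@[17:17]
i=18 'a': node 13→4 (fail-walked)
i=19 'c': node 4→5
i=20 'd': node 5→6
i=21 'a': node 6→7
i=22 'b': node 7→8  ** P1@[18:22],P2@[20:22],P5@[22:22]
i=23 'd': node 8→9 (fail-walked)
i=24 'a': node 9→10
i=25 'b': node 10→11  ** P2@[23:25],P5@[25:25]
i=26 'a': node 11→4 (fail-walked)
i=27 'a': node 4→4 (fail-walked)
i=28 'b': node 4→13 (fail-walked)  ** P5@[28:28]
i=29 'b': node 13→14  ** P4@[28:29],P5@[29:29]
i=30 'c': node 14→1 (fail-walked)
i=31 'a': node 1→2
i=32 'd': node 2→3  ** P0@[30:32]
i=33 'd': node 3→9 (fail-walked)
i=34 'c': node 9→1 (fail-walked)
i=35 'a': node 1→2
i=36 'd': node 2→3  ** P0@[34:36]
i=37 'b': node 3→13 (fail-walked)  ** P5@[37:37]
i=38 'd': node 13→9 (fail-walked)
i=39 'd': node 9→9 (fail-walked)
i=40 'd': node 9→9 (fail-walked)
i=41 'a': node 9→10
i=42 'b': node 10→11  ** P2@[40:42],P5@[42:42]
i=43 'd': node 11→9 (fail-walked)
i=44 'a': node 9→10
i=45 'b': node 10→11  ** P2@[43:45],P5@[45:45]
i=46 'b': node 11→14 (fail-walked)  ** P4@[45:46],P5@[46:46]
i=47 'd': node 14→9 (fail-walked)
i=48 'c': node 9→1 (fail-walked)
i=49 'a': node 1→2
i=50 'd': node 2→3  ** P0@[48:50]
i=51 'b': node 3→13 (fail-walked)  ** P5@[51:51]
i=52 'c': node 13→1 (fail-walked)
i=53 'c': node 1→12  ** P3@[52:53]
i=54 'b': node 12→13 (fail-walked)  ** P5@[54:54]
i=55 'd': node 13→9 (fail-walked)
i=56 'd': node 9→9 (fail-walked)
i=57 'a': node 9→10
i=58 'c': node 10→5 (fail-walked)
i=59 'd': node 5→6
i=60 'a': node 6→7
i=61 'b': node 7→8  ** P1@[57:61],P2@[59:61],P5@[61:61]
i=62 'c': node 8→1 (fail-walked)
i=63 'b': node 1→13 (fail-walked)  ** P5@[63:63]
i=64 'd': node 13→9 (fail-walked)
i=65 'd': node 9→9 (fail-walked)
i=66 'c': node 9→1 (fail-walked)
i=67 'b': node 1→13 (fail-walked)  ** P5@[67:67]
i=68 'd': node 13→9 (fail-walked)
i=69 'c': node 9→1 (fail-walked)

Matches: [[5,1],[5,2],[5,5],[7,3],[8,3],[9,3],[12,5],[14,3],[17,5],[22,1],[22,2],[22,5],[25,2],[25,5],[28,5],[29,4],[29,5],[32,0],[36,0],[37,5],[42,2],[42,5],[45,2],[45,5],[46,4],[46,5],[50,0],[51,5],[53,3],[54,5],[61,1],[61,2],[61,5],[63,5],[67,5]]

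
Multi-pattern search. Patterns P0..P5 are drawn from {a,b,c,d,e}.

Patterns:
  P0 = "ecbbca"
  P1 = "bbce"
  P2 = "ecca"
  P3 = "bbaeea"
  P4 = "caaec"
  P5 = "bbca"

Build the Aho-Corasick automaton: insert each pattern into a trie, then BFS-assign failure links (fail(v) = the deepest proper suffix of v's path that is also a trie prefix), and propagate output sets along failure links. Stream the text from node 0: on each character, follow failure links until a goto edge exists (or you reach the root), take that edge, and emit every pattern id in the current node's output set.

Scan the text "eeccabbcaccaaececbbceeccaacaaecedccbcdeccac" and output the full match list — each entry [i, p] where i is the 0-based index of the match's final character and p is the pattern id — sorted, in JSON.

Build automaton:
Trie (insert patterns):
  0='ε' goto b→7 c→17 e→1
  1='e' goto c→2
  2='ec' goto b→3 c→11
  3='ecb' goto b→4
  4='ecbb' goto c→5
  5='ecbbc' goto a→6
  6='ecbbca' goto ·  [P0 ends]
  7='b' goto b→8
  8='bb' goto a→13 c→9
  9='bbc' goto a→22 e→10
  10='bbce' goto ·  [P1 ends]
  11='ecc' goto a→12
  12='ecca' goto ·  [P2 ends]
  13='bba' goto e→14
  14='bbae' goto e→15
  15='bbaee' goto a→16
  16='bbaeea' goto ·  [P3 ends]
  17='c' goto a→18
  18='ca' goto a→19
  19='caa' goto e→20
  20='caae' goto c→21
  21='caaec' goto ·  [P4 ends]
  22='bbca' goto ·  [P5 ends]

BFS fail/out derivation:
  n1('e'): parent n0 fail=0; on 'e' 0 → fail=0;  out ∅∪∅=∅
  n7('b'): parent n0 fail=0; on 'b' 0 → fail=0;  out ∅∪∅=∅
  n17('c'): parent n0 fail=0; on 'c' 0 → fail=0;  out ∅∪∅=∅
  n2('ec'): parent n1 fail=0; on 'c' 0 → fail=17;  out ∅∪∅=∅
  n8('bb'): parent n7 fail=0; on 'b' 0 → fail=7;  out ∅∪∅=∅
  n18('ca'): parent n17 fail=0; on 'a' 0 → fail=0;  out ∅∪∅=∅
  n3('ecb'): parent n2 fail=17; on 'b' 17→0 → fail=7;  out ∅∪∅=∅
  n9('bbc'): parent n8 fail=7; on 'c' 7→0 → fail=17;  out ∅∪∅=∅
  n11('ecc'): parent n2 fail=17; on 'c' 17→0 → fail=17;  out ∅∪∅=∅
  n13('bba'): parent n8 fail=7; on 'a' 7→0 → fail=0;  out ∅∪∅=∅
  n19('caa'): parent n18 fail=0; on 'a' 0 → fail=0;  out ∅∪∅=∅
  n4('ecbb'): parent n3 fail=7; on 'b' 7 → fail=8;  out ∅∪∅=∅
  n10('bbce'): parent n9 fail=17; on 'e' 17→0 → fail=1;  out {1}∪∅={1}
  n12('ecca'): parent n11 fail=17; on 'a' 17 → fail=18;  out {2}∪∅={2}
  n14('bbae'): parent n13 fail=0; on 'e' 0 → fail=1;  out ∅∪∅=∅
  n20('caae'): parent n19 fail=0; on 'e' 0 → fail=1;  out ∅∪∅=∅
  n22('bbca'): parent n9 fail=17; on 'a' 17 → fail=18;  out {5}∪∅={5}
  n5('ecbbc'): parent n4 fail=8; on 'c' 8 → fail=9;  out ∅∪∅=∅
  n15('bbaee'): parent n14 fail=1; on 'e' 1→0 → fail=1;  out ∅∪∅=∅
  n21('caaec'): parent n20 fail=1; on 'c' 1 → fail=2;  out {4}∪∅={4}
  n6('ecbbca'): parent n5 fail=9; on 'a' 9 → fail=22;  out {0}∪{5}={0,5}
  n16('bbaeea'): parent n15 fail=1; on 'a' 1→0 → fail=0;  out {3}∪∅={3}

Scan:
[0] read 'e'  n0⇒n1
[1] read 'e'  n1⇒n1 (fail-walked)
[2] read 'c'  n1⇒n2
[3] read 'c'  n2⇒n11
[4] read 'a'  n11⇒n12  → match P2@[1:4]
[5] read 'b'  n12⇒n7 (fail-walked)
[6] read 'b'  n7⇒n8
[7] read 'c'  n8⇒n9
[8] read 'a'  n9⇒n22  → match P5@[5:8]
[9] read 'c'  n22⇒n17 (fail-walked)
[10] read 'c'  n17⇒n17 (fail-walked)
[11] read 'a'  n17⇒n18
[12] read 'a'  n18⇒n19
[13] read 'e'  n19⇒n20
[14] read 'c'  n20⇒n21  → match P4@[10:14]
[15] read 'e'  n21⇒n1 (fail-walked)
[16] read 'c'  n1⇒n2
[17] read 'b'  n2⇒n3
[18] read 'b'  n3⇒n4
[19] read 'c'  n4⇒n5
[20] read 'e'  n5⇒n10 (fail-walked)  → match P1@[17:20]
[21] read 'e'  n10⇒n1 (fail-walked)
[22] read 'c'  n1⇒n2
[23] read 'c'  n2⇒n11
[24] read 'a'  n11⇒n12  → match P2@[21:24]
[25] read 'a'  n12⇒n19 (fail-walked)
[26] read 'c'  n19⇒n17 (fail-walked)
[27] read 'a'  n17⇒n18
[28] read 'a'  n18⇒n19
[29] read 'e'  n19⇒n20
[30] read 'c'  n20⇒n21  → match P4@[26:30]
[31] read 'e'  n21⇒n1 (fail-walked)
[32] read 'd'  n1⇒n0 (fail-walked)
[33] read 'c'  n0⇒n17
[34] read 'c'  n17⇒n17 (fail-walked)
[35] read 'b'  n17⇒n7 (fail-walked)
[36] read 'c'  n7⇒n17 (fail-walked)
[37] read 'd'  n17⇒n0 (fail-walked)
[38] read 'e'  n0⇒n1
[39] read 'c'  n1⇒n2
[40] read 'c'  n2⇒n11
[41] read 'a'  n11⇒n12  → match P2@[38:41]
[42] read 'c'  n12⇒n17 (fail-walked)

Result: [[4,2],[8,5],[14,4],[20,1],[24,2],[30,4],[41,2]]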